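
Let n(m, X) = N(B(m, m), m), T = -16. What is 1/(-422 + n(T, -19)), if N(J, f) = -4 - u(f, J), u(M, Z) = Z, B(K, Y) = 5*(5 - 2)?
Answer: -1/441 ≈ -0.0022676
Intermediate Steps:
B(K, Y) = 15 (B(K, Y) = 5*3 = 15)
N(J, f) = -4 - J
n(m, X) = -19 (n(m, X) = -4 - 1*15 = -4 - 15 = -19)
1/(-422 + n(T, -19)) = 1/(-422 - 19) = 1/(-441) = -1/441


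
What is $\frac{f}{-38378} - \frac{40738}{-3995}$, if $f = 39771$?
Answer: $\frac{1404557819}{153320110} \approx 9.1609$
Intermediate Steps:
$\frac{f}{-38378} - \frac{40738}{-3995} = \frac{39771}{-38378} - \frac{40738}{-3995} = 39771 \left(- \frac{1}{38378}\right) - - \frac{40738}{3995} = - \frac{39771}{38378} + \frac{40738}{3995} = \frac{1404557819}{153320110}$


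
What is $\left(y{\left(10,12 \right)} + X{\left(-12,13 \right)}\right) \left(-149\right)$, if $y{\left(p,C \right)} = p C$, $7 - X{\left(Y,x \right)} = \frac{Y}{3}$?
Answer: $-19519$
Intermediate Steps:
$X{\left(Y,x \right)} = 7 - \frac{Y}{3}$
$y{\left(p,C \right)} = C p$
$\left(y{\left(10,12 \right)} + X{\left(-12,13 \right)}\right) \left(-149\right) = \left(12 \cdot 10 + \left(7 - -4\right)\right) \left(-149\right) = \left(120 + \left(7 + 4\right)\right) \left(-149\right) = \left(120 + 11\right) \left(-149\right) = 131 \left(-149\right) = -19519$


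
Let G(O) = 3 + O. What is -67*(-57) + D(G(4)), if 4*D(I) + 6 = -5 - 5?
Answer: 3815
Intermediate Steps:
D(I) = -4 (D(I) = -3/2 + (-5 - 5)/4 = -3/2 + (¼)*(-10) = -3/2 - 5/2 = -4)
-67*(-57) + D(G(4)) = -67*(-57) - 4 = 3819 - 4 = 3815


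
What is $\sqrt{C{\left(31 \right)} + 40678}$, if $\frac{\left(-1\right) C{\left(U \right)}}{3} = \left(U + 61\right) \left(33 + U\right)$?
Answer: $\sqrt{23014} \approx 151.7$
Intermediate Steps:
$C{\left(U \right)} = - 3 \left(33 + U\right) \left(61 + U\right)$ ($C{\left(U \right)} = - 3 \left(U + 61\right) \left(33 + U\right) = - 3 \left(61 + U\right) \left(33 + U\right) = - 3 \left(33 + U\right) \left(61 + U\right)$)
$\sqrt{C{\left(31 \right)} + 40678} = \sqrt{\left(-6039 - 8742 - 3 \cdot 31^{2}\right) + 40678} = \sqrt{\left(-6039 - 8742 - 2883\right) + 40678} = \sqrt{-17664 + 40678} = \sqrt{23014}$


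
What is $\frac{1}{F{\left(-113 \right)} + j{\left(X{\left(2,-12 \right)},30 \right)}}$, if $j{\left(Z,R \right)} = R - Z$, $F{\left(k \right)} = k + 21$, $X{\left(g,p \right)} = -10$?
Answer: $- \frac{1}{52} \approx -0.019231$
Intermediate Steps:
$F{\left(k \right)} = 21 + k$
$\frac{1}{F{\left(-113 \right)} + j{\left(X{\left(2,-12 \right)},30 \right)}} = \frac{1}{\left(21 - 113\right) + \left(30 - -10\right)} = \frac{1}{-92 + \left(30 + 10\right)} = \frac{1}{-92 + 40} = \frac{1}{-52} = - \frac{1}{52}$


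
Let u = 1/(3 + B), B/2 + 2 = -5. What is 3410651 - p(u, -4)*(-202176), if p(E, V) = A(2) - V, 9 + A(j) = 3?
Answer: 3006299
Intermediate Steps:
B = -14 (B = -4 + 2*(-5) = -4 - 10 = -14)
A(j) = -6 (A(j) = -9 + 3 = -6)
u = -1/11 (u = 1/(3 - 14) = 1/(-11) = -1/11 ≈ -0.090909)
p(E, V) = -6 - V
3410651 - p(u, -4)*(-202176) = 3410651 - (-6 - 1*(-4))*(-202176) = 3410651 - (-6 + 4)*(-202176) = 3410651 - (-2)*(-202176) = 3410651 - 1*404352 = 3410651 - 404352 = 3006299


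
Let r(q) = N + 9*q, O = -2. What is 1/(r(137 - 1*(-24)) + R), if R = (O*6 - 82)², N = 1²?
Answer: 1/10286 ≈ 9.7219e-5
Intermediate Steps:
N = 1
R = 8836 (R = (-2*6 - 82)² = (-12 - 82)² = (-94)² = 8836)
r(q) = 1 + 9*q
1/(r(137 - 1*(-24)) + R) = 1/((1 + 9*(137 - 1*(-24))) + 8836) = 1/((1 + 9*(137 + 24)) + 8836) = 1/((1 + 9*161) + 8836) = 1/((1 + 1449) + 8836) = 1/(1450 + 8836) = 1/10286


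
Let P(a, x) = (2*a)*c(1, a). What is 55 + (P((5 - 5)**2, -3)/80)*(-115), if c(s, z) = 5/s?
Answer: 55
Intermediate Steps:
P(a, x) = 10*a (P(a, x) = (2*a)*(5/1) = (2*a)*(5*1) = (2*a)*5 = 10*a)
55 + (P((5 - 5)**2, -3)/80)*(-115) = 55 + ((10*(5 - 5)**2)/80)*(-115) = 55 + ((10*0**2)*(1/80))*(-115) = 55 + ((10*0)*(1/80))*(-115) = 55 + (0*(1/80))*(-115) = 55 + 0*(-115) = 55 + 0 = 55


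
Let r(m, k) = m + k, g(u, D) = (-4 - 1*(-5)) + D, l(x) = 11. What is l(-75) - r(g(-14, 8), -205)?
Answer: 207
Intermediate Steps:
g(u, D) = 1 + D (g(u, D) = (-4 + 5) + D = 1 + D)
r(m, k) = k + m
l(-75) - r(g(-14, 8), -205) = 11 - (-205 + (1 + 8)) = 11 - (-205 + 9) = 11 - 1*(-196) = 11 + 196 = 207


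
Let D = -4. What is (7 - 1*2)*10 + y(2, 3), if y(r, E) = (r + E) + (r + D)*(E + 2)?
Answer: 45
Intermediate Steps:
y(r, E) = E + r + (-4 + r)*(2 + E) (y(r, E) = (r + E) + (r - 4)*(E + 2) = (E + r) + (-4 + r)*(2 + E) = E + r + (-4 + r)*(2 + E))
(7 - 1*2)*10 + y(2, 3) = (7 - 1*2)*10 + (-8 - 3*3 + 3*2 + 3*2) = (7 - 2)*10 + (-8 - 9 + 6 + 6) = 5*10 - 5 = 50 - 5 = 45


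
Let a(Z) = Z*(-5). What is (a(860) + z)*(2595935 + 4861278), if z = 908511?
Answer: 6742894023943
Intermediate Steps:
a(Z) = -5*Z
(a(860) + z)*(2595935 + 4861278) = (-5*860 + 908511)*(2595935 + 4861278) = (-4300 + 908511)*7457213 = 904211*7457213 = 6742894023943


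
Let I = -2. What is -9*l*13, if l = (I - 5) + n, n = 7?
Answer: 0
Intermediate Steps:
l = 0 (l = (-2 - 5) + 7 = -7 + 7 = 0)
-9*l*13 = -9*0*13 = 0*13 = 0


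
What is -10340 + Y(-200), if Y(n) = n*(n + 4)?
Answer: 28860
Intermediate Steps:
Y(n) = n*(4 + n)
-10340 + Y(-200) = -10340 - 200*(4 - 200) = -10340 - 200*(-196) = -10340 + 39200 = 28860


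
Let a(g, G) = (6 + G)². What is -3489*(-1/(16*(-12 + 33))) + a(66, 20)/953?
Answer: 1184051/106736 ≈ 11.093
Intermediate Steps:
-3489*(-1/(16*(-12 + 33))) + a(66, 20)/953 = -3489*(-1/(16*(-12 + 33))) + (6 + 20)²/953 = -3489/((-16*21)) + 26²*(1/953) = -3489/(-336) + 676*(1/953) = -3489*(-1/336) + 676/953 = 1163/112 + 676/953 = 1184051/106736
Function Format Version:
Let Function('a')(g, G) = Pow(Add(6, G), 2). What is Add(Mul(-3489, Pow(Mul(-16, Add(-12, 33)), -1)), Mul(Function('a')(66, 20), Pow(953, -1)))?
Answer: Rational(1184051, 106736) ≈ 11.093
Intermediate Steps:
Add(Mul(-3489, Pow(Mul(-16, Add(-12, 33)), -1)), Mul(Function('a')(66, 20), Pow(953, -1))) = Add(Mul(-3489, Pow(Mul(-16, Add(-12, 33)), -1)), Mul(Pow(Add(6, 20), 2), Pow(953, -1))) = Add(Mul(-3489, Pow(Mul(-16, 21), -1)), Mul(Pow(26, 2), Rational(1, 953))) = Add(Mul(-3489, Pow(-336, -1)), Mul(676, Rational(1, 953))) = Add(Mul(-3489, Rational(-1, 336)), Rational(676, 953)) = Add(Rational(1163, 112), Rational(676, 953)) = Rational(1184051, 106736)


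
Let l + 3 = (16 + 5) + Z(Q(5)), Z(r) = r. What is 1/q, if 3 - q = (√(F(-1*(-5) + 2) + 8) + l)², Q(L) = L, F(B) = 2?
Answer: -67/33267 + 23*√10/133068 ≈ -0.0014674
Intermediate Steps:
l = 23 (l = -3 + ((16 + 5) + 5) = -3 + (21 + 5) = -3 + 26 = 23)
q = 3 - (23 + √10)² (q = 3 - (√(2 + 8) + 23)² = 3 - (√10 + 23)² = 3 - (23 + √10)² ≈ -681.46)
1/q = 1/(3 - (23 + √10)²)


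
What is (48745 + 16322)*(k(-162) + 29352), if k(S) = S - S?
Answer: 1909846584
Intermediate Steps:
k(S) = 0
(48745 + 16322)*(k(-162) + 29352) = (48745 + 16322)*(0 + 29352) = 65067*29352 = 1909846584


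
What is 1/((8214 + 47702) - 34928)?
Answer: 1/20988 ≈ 4.7646e-5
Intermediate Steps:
1/((8214 + 47702) - 34928) = 1/(55916 - 34928) = 1/20988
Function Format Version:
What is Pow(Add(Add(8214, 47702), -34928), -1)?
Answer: Rational(1, 20988) ≈ 4.7646e-5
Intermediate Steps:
Pow(Add(Add(8214, 47702), -34928), -1) = Pow(Add(55916, -34928), -1) = Pow(20988, -1) = Rational(1, 20988)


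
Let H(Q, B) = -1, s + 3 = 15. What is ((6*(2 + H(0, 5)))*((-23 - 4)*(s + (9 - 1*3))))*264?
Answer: -769824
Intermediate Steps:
s = 12 (s = -3 + 15 = 12)
((6*(2 + H(0, 5)))*((-23 - 4)*(s + (9 - 1*3))))*264 = ((6*(2 - 1))*((-23 - 4)*(12 + (9 - 1*3))))*264 = ((6*1)*(-27*(12 + (9 - 3))))*264 = (6*(-27*(12 + 6)))*264 = (6*(-27*18))*264 = (6*(-486))*264 = -2916*264 = -769824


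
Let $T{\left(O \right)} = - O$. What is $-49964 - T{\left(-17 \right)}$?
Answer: $-49981$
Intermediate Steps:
$-49964 - T{\left(-17 \right)} = -49964 - \left(-1\right) \left(-17\right) = -49964 - 17 = -49981$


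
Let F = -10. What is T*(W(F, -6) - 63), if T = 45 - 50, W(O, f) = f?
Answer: 345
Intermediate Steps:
T = -5
T*(W(F, -6) - 63) = -5*(-6 - 63) = -5*(-69) = 345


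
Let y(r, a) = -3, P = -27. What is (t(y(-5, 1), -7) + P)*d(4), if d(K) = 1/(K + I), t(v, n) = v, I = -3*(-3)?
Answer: -30/13 ≈ -2.3077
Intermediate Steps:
I = 9
d(K) = 1/(9 + K) (d(K) = 1/(K + 9) = 1/(9 + K))
(t(y(-5, 1), -7) + P)*d(4) = (-3 - 27)/(9 + 4) = -30/13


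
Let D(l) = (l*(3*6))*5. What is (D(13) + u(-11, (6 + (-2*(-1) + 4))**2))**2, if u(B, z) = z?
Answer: 1726596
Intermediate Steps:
D(l) = 90*l (D(l) = (l*18)*5 = (18*l)*5 = 90*l)
(D(13) + u(-11, (6 + (-2*(-1) + 4))**2))**2 = (90*13 + (6 + (-2*(-1) + 4))**2)**2 = (1170 + (6 + (2 + 4))**2)**2 = (1170 + (6 + 6)**2)**2 = (1170 + 12**2)**2 = (1170 + 144)**2 = 1314**2 = 1726596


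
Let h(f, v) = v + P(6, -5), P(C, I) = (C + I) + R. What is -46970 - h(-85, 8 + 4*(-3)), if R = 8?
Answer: -46975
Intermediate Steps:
P(C, I) = 8 + C + I (P(C, I) = (C + I) + 8 = 8 + C + I)
h(f, v) = 9 + v (h(f, v) = v + (8 + 6 - 5) = v + 9 = 9 + v)
-46970 - h(-85, 8 + 4*(-3)) = -46970 - (9 + (8 + 4*(-3))) = -46970 - (9 + (8 - 12)) = -46970 - (9 - 4) = -46970 - 1*5 = -46970 - 5 = -46975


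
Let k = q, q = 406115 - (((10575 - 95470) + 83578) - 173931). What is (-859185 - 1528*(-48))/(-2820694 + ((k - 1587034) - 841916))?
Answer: 785841/4668281 ≈ 0.16834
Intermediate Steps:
q = 581363 (q = 406115 - ((-84895 + 83578) - 173931) = 406115 - (-1317 - 173931) = 406115 - 1*(-175248) = 406115 + 175248 = 581363)
k = 581363
(-859185 - 1528*(-48))/(-2820694 + ((k - 1587034) - 841916)) = (-859185 - 1528*(-48))/(-2820694 + ((581363 - 1587034) - 841916)) = (-859185 + 73344)/(-2820694 + (-1005671 - 841916)) = -785841/(-2820694 - 1847587) = -785841/(-4668281) = -785841*(-1/4668281) = 785841/4668281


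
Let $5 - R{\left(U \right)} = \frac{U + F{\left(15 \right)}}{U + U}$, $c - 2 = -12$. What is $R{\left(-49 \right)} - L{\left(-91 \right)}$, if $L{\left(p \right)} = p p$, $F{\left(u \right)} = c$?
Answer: $- \frac{811107}{98} \approx -8276.6$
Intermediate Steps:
$c = -10$ ($c = 2 - 12 = -10$)
$F{\left(u \right)} = -10$
$L{\left(p \right)} = p^{2}$
$R{\left(U \right)} = 5 - \frac{-10 + U}{2 U}$ ($R{\left(U \right)} = 5 - \frac{U - 10}{U + U} = 5 - \frac{-10 + U}{2 U}$)
$R{\left(-49 \right)} - L{\left(-91 \right)} = \left(\frac{9}{2} + \frac{5}{-49}\right) - \left(-91\right)^{2} = \left(\frac{9}{2} + 5 \left(- \frac{1}{49}\right)\right) - 8281 = \left(\frac{9}{2} - \frac{5}{49}\right) - 8281 = \frac{431}{98} - 8281 = - \frac{811107}{98}$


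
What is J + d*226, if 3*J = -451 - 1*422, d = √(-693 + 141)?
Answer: -291 + 452*I*√138 ≈ -291.0 + 5309.8*I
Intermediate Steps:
d = 2*I*√138 (d = √(-552) = 2*I*√138 ≈ 23.495*I)
J = -291 (J = (-451 - 1*422)/3 = (-451 - 422)/3 = (⅓)*(-873) = -291)
J + d*226 = -291 + (2*I*√138)*226 = -291 + 452*I*√138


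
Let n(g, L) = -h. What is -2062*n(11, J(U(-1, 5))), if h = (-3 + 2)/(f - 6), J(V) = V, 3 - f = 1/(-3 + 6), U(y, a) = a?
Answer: 3093/5 ≈ 618.60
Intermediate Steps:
f = 8/3 (f = 3 - 1/(-3 + 6) = 3 - 1/3 = 8/3 ≈ 2.6667)
h = 3/10 (h = (-3 + 2)/(8/3 - 6) = -1/(-10/3) = -1*(-3/10) = 3/10 ≈ 0.30000)
n(g, L) = -3/10 (n(g, L) = -1*3/10 = -3/10)
-2062*n(11, J(U(-1, 5))) = -2062*(-3/10) = 3093/5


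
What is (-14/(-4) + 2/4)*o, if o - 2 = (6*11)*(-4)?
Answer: -1048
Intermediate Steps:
o = -262 (o = 2 + (6*11)*(-4) = 2 + 66*(-4) = 2 - 264 = -262)
(-14/(-4) + 2/4)*o = (-14/(-4) + 2/4)*(-262) = (-14*(-1/4) + 2*(1/4))*(-262) = (7/2 + 1/2)*(-262) = 4*(-262) = -1048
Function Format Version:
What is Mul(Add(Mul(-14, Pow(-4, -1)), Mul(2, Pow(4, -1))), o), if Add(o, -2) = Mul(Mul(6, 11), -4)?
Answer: -1048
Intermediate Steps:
o = -262 (o = Add(2, Mul(Mul(6, 11), -4)) = Add(2, Mul(66, -4)) = Add(2, -264) = -262)
Mul(Add(Mul(-14, Pow(-4, -1)), Mul(2, Pow(4, -1))), o) = Mul(Add(Mul(-14, Pow(-4, -1)), Mul(2, Pow(4, -1))), -262) = Mul(Add(Mul(-14, Rational(-1, 4)), Mul(2, Rational(1, 4))), -262) = Mul(Add(Rational(7, 2), Rational(1, 2)), -262) = Mul(4, -262) = -1048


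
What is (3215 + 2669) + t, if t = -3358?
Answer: 2526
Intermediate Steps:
(3215 + 2669) + t = (3215 + 2669) - 3358 = 5884 - 3358 = 2526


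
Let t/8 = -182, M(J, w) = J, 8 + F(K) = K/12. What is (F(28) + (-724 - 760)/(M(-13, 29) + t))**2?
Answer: 421111441/19421649 ≈ 21.683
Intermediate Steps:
F(K) = -8 + K/12
t = -1456 (t = 8*(-182) = -1456)
(F(28) + (-724 - 760)/(M(-13, 29) + t))**2 = ((-8 + (1/12)*28) + (-724 - 760)/(-13 - 1456))**2 = ((-8 + 7/3) - 1484/(-1469))**2 = (-17/3 - 1484*(-1/1469))**2 = (-17/3 + 1484/1469)**2 = (-20521/4407)**2 = 421111441/19421649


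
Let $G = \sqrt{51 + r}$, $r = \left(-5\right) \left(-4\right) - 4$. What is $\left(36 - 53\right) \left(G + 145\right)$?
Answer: $-2465 - 17 \sqrt{67} \approx -2604.2$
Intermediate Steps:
$r = 16$ ($r = 20 - 4 = 16$)
$G = \sqrt{67}$ ($G = \sqrt{51 + 16} = \sqrt{67} \approx 8.1853$)
$\left(36 - 53\right) \left(G + 145\right) = \left(36 - 53\right) \left(\sqrt{67} + 145\right) = \left(36 - 53\right) \left(145 + \sqrt{67}\right) = - 17 \left(145 + \sqrt{67}\right) = -2465 - 17 \sqrt{67}$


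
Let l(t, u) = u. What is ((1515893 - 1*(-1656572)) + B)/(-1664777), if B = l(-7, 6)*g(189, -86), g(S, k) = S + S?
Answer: -3174733/1664777 ≈ -1.9070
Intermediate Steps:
g(S, k) = 2*S
B = 2268 (B = 6*(2*189) = 6*378 = 2268)
((1515893 - 1*(-1656572)) + B)/(-1664777) = ((1515893 - 1*(-1656572)) + 2268)/(-1664777) = ((1515893 + 1656572) + 2268)*(-1/1664777) = (3172465 + 2268)*(-1/1664777) = 3174733*(-1/1664777) = -3174733/1664777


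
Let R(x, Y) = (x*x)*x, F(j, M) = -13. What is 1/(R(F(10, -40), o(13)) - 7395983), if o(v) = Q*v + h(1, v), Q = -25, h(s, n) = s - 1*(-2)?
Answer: -1/7398180 ≈ -1.3517e-7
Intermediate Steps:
h(s, n) = 2 + s (h(s, n) = s + 2 = 2 + s)
o(v) = 3 - 25*v (o(v) = -25*v + (2 + 1) = -25*v + 3 = 3 - 25*v)
R(x, Y) = x**3 (R(x, Y) = x**2*x = x**3)
1/(R(F(10, -40), o(13)) - 7395983) = 1/((-13)**3 - 7395983) = 1/(-2197 - 7395983) = 1/(-7398180) = -1/7398180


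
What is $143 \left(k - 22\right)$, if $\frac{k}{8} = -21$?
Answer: $-27170$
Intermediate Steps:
$k = -168$ ($k = 8 \left(-21\right) = -168$)
$143 \left(k - 22\right) = 143 \left(-168 - 22\right) = 143 \left(-190\right) = -27170$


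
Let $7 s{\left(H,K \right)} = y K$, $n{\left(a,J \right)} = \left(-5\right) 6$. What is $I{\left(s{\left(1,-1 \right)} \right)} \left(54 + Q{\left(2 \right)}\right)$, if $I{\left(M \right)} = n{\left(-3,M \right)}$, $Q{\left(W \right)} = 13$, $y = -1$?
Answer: $-2010$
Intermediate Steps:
$n{\left(a,J \right)} = -30$
$s{\left(H,K \right)} = - \frac{K}{7}$ ($s{\left(H,K \right)} = \frac{\left(-1\right) K}{7} = - \frac{K}{7}$)
$I{\left(M \right)} = -30$
$I{\left(s{\left(1,-1 \right)} \right)} \left(54 + Q{\left(2 \right)}\right) = - 30 \left(54 + 13\right) = \left(-30\right) 67 = -2010$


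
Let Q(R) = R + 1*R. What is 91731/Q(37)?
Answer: 91731/74 ≈ 1239.6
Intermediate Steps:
Q(R) = 2*R (Q(R) = R + R = 2*R)
91731/Q(37) = 91731/((2*37)) = 91731/74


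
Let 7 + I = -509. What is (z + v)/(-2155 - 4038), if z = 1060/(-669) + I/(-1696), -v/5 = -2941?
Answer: -4170798341/1756681608 ≈ -2.3742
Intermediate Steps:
I = -516 (I = -7 - 509 = -516)
v = 14705 (v = -5*(-2941) = 14705)
z = -363139/283656 (z = 1060/(-669) - 516/(-1696) = 1060*(-1/669) - 516*(-1/1696) = -1060/669 + 129/424 = -363139/283656 ≈ -1.2802)
(z + v)/(-2155 - 4038) = (-363139/283656 + 14705)/(-2155 - 4038) = (4170798341/283656)/(-6193) = (4170798341/283656)*(-1/6193) = -4170798341/1756681608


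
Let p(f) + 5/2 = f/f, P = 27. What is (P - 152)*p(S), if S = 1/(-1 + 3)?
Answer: 375/2 ≈ 187.50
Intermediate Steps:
S = 1/2 ≈ 0.50000
p(f) = -3/2 (p(f) = -5/2 + f/f = -5/2 + 1 = -3/2)
(P - 152)*p(S) = (27 - 152)*(-3/2) = -125*(-3/2) = 375/2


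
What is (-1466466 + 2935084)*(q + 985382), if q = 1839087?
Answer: 4148066013842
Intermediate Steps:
(-1466466 + 2935084)*(q + 985382) = (-1466466 + 2935084)*(1839087 + 985382) = 1468618*2824469 = 4148066013842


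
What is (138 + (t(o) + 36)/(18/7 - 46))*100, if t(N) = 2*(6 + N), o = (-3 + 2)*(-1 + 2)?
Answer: 520375/38 ≈ 13694.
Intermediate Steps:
o = -1 (o = -1*1 = -1)
t(N) = 12 + 2*N
(138 + (t(o) + 36)/(18/7 - 46))*100 = (138 + ((12 + 2*(-1)) + 36)/(18/7 - 46))*100 = (138 + ((12 - 2) + 36)/(18*(1/7) - 46))*100 = (138 + (10 + 36)/(18/7 - 46))*100 = (138 + 46/(-304/7))*100 = (138 + 46*(-7/304))*100 = (138 - 161/152)*100 = (20815/152)*100 = 520375/38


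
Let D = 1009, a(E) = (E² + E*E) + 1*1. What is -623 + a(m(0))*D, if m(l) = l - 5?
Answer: 50836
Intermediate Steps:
m(l) = -5 + l
a(E) = 1 + 2*E² (a(E) = (E² + E²) + 1 = 2*E² + 1 = 1 + 2*E²)
-623 + a(m(0))*D = -623 + (1 + 2*(-5 + 0)²)*1009 = -623 + (1 + 2*(-5)²)*1009 = -623 + (1 + 2*25)*1009 = -623 + (1 + 50)*1009 = -623 + 51*1009 = -623 + 51459 = 50836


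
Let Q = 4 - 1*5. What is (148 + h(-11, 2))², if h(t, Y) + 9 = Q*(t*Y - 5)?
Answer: 27556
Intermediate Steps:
Q = -1 (Q = 4 - 5 = -1)
h(t, Y) = -4 - Y*t (h(t, Y) = -9 - (t*Y - 5) = -9 - (Y*t - 5) = -9 - (-5 + Y*t) = -9 + (5 - Y*t) = -4 - Y*t)
(148 + h(-11, 2))² = (148 + (-4 - 1*2*(-11)))² = (148 + (-4 + 22))² = (148 + 18)² = 166² = 27556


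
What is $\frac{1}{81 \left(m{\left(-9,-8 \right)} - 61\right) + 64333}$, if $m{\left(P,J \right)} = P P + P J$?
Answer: $\frac{1}{71785} \approx 1.393 \cdot 10^{-5}$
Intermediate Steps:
$m{\left(P,J \right)} = P^{2} + J P$
$\frac{1}{81 \left(m{\left(-9,-8 \right)} - 61\right) + 64333} = \frac{1}{81 \left(- 9 \left(-8 - 9\right) - 61\right) + 64333} = \frac{1}{81 \left(\left(-9\right) \left(-17\right) - 61\right) + 64333} = \frac{1}{81 \left(153 - 61\right) + 64333} = \frac{1}{81 \cdot 92 + 64333} = \frac{1}{7452 + 64333} = \frac{1}{71785}$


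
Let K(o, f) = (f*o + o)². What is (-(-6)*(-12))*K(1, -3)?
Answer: -288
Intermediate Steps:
K(o, f) = (o + f*o)²
(-(-6)*(-12))*K(1, -3) = (-(-6)*(-12))*(1²*(1 - 3)²) = (-6*12)*(1*(-2)²) = -72*4 = -288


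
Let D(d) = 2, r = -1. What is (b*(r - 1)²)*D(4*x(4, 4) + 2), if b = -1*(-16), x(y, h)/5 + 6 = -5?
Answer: 128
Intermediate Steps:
x(y, h) = -55 (x(y, h) = -30 + 5*(-5) = -30 - 25 = -55)
b = 16
(b*(r - 1)²)*D(4*x(4, 4) + 2) = (16*(-1 - 1)²)*2 = (16*(-2)²)*2 = (16*4)*2 = 64*2 = 128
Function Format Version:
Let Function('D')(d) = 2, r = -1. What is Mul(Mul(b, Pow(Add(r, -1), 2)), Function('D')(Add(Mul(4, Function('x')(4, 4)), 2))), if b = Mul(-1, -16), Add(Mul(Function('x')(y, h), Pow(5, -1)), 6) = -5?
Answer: 128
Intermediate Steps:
Function('x')(y, h) = -55 (Function('x')(y, h) = Add(-30, Mul(5, -5)) = Add(-30, -25) = -55)
b = 16
Mul(Mul(b, Pow(Add(r, -1), 2)), Function('D')(Add(Mul(4, Function('x')(4, 4)), 2))) = Mul(Mul(16, Pow(Add(-1, -1), 2)), 2) = Mul(Mul(16, Pow(-2, 2)), 2) = Mul(Mul(16, 4), 2) = Mul(64, 2) = 128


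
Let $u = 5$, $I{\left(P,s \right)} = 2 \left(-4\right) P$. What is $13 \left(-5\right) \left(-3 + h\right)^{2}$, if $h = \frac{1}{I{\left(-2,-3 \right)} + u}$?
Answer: $- \frac{249860}{441} \approx -566.58$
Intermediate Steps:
$I{\left(P,s \right)} = - 8 P$
$h = \frac{1}{21}$ ($h = \frac{1}{\left(-8\right) \left(-2\right) + 5} = \frac{1}{16 + 5} = \frac{1}{21} \approx 0.047619$)
$13 \left(-5\right) \left(-3 + h\right)^{2} = 13 \left(-5\right) \left(-3 + \frac{1}{21}\right)^{2} = - 65 \left(- \frac{62}{21}\right)^{2} = \left(-65\right) \frac{3844}{441} = - \frac{249860}{441}$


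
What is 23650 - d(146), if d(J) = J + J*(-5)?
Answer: 24234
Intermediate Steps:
d(J) = -4*J (d(J) = J - 5*J = -4*J)
23650 - d(146) = 23650 - (-4)*146 = 23650 - 1*(-584) = 23650 + 584 = 24234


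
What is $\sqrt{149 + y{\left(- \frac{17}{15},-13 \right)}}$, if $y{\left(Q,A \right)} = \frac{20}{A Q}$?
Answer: $\frac{\sqrt{7343609}}{221} \approx 12.262$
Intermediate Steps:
$y{\left(Q,A \right)} = \frac{20}{A Q}$ ($y{\left(Q,A \right)} = 20 \frac{1}{A Q} = \frac{20}{A Q}$)
$\sqrt{149 + y{\left(- \frac{17}{15},-13 \right)}} = \sqrt{149 + \frac{20}{\left(-13\right) \left(- \frac{17}{15}\right)}} = \sqrt{149 + 20 \left(- \frac{1}{13}\right) \frac{1}{\left(-17\right) \frac{1}{15}}} = \sqrt{149 + 20 \left(- \frac{1}{13}\right) \frac{1}{- \frac{17}{15}}} = \sqrt{149 + 20 \left(- \frac{1}{13}\right) \left(- \frac{15}{17}\right)} = \sqrt{149 + \frac{300}{221}} = \sqrt{\frac{33229}{221}} = \frac{\sqrt{7343609}}{221}$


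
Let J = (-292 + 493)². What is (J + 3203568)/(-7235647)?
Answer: -3243969/7235647 ≈ -0.44833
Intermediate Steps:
J = 40401 (J = 201² = 40401)
(J + 3203568)/(-7235647) = (40401 + 3203568)/(-7235647) = 3243969*(-1/7235647) = -3243969/7235647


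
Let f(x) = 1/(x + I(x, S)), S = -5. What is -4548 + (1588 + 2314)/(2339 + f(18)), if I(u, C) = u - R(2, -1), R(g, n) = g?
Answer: -361556128/79527 ≈ -4546.3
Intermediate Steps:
I(u, C) = -2 + u (I(u, C) = u - 1*2 = u - 2 = -2 + u)
f(x) = 1/(-2 + 2*x) (f(x) = 1/(x + (-2 + x)) = 1/(-2 + 2*x))
-4548 + (1588 + 2314)/(2339 + f(18)) = -4548 + (1588 + 2314)/(2339 + 1/(2*(-1 + 18))) = -4548 + 3902/(2339 + (½)/17) = -4548 + 3902/(2339 + (½)*(1/17)) = -4548 + 3902/(2339 + 1/34) = -4548 + 3902/(79527/34) = -4548 + 3902*(34/79527) = -4548 + 132668/79527 = -361556128/79527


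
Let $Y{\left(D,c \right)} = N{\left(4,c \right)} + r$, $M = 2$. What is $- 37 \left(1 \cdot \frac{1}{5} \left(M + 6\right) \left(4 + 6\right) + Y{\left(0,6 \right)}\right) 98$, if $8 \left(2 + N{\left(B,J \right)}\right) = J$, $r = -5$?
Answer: $- \frac{70707}{2} \approx -35354.0$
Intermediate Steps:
$N{\left(B,J \right)} = -2 + \frac{J}{8}$
$Y{\left(D,c \right)} = -7 + \frac{c}{8}$ ($Y{\left(D,c \right)} = \left(-2 + \frac{c}{8}\right) - 5 = -7 + \frac{c}{8}$)
$- 37 \left(1 \cdot \frac{1}{5} \left(M + 6\right) \left(4 + 6\right) + Y{\left(0,6 \right)}\right) 98 = - 37 \left(1 \cdot \frac{1}{5} \left(2 + 6\right) \left(4 + 6\right) + \left(-7 + \frac{1}{8} \cdot 6\right)\right) 98 = - 37 \left(1 \cdot \frac{1}{5} \cdot 8 \cdot 10 + \left(-7 + \frac{3}{4}\right)\right) 98 = - 37 \left(\frac{1}{5} \cdot 80 - \frac{25}{4}\right) 98 = - 37 \left(16 - \frac{25}{4}\right) 98 = \left(-37\right) \frac{39}{4} \cdot 98 = \left(- \frac{1443}{4}\right) 98 = - \frac{70707}{2}$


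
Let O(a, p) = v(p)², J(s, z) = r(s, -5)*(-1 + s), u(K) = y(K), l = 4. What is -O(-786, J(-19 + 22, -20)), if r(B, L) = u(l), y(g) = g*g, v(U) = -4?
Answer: -16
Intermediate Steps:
y(g) = g²
u(K) = K²
r(B, L) = 16 (r(B, L) = 4² = 16)
J(s, z) = -16 + 16*s (J(s, z) = 16*(-1 + s) = -16 + 16*s)
O(a, p) = 16 (O(a, p) = (-4)² = 16)
-O(-786, J(-19 + 22, -20)) = -1*16 = -16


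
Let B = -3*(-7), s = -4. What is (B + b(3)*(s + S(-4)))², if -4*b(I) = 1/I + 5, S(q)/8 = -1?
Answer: 1369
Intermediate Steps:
S(q) = -8 (S(q) = 8*(-1) = -8)
b(I) = -5/4 - 1/(4*I) (b(I) = -(1/I + 5)/4 = -(5 + 1/I)/4 = -5/4 - 1/(4*I))
B = 21
(B + b(3)*(s + S(-4)))² = (21 + ((¼)*(-1 - 5*3)/3)*(-4 - 8))² = (21 + ((¼)*(⅓)*(-1 - 15))*(-12))² = (21 + ((¼)*(⅓)*(-16))*(-12))² = (21 - 4/3*(-12))² = (21 + 16)² = 37² = 1369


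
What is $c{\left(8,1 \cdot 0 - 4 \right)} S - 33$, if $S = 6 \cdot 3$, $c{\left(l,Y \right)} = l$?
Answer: $111$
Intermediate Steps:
$S = 18$
$c{\left(8,1 \cdot 0 - 4 \right)} S - 33 = 8 \cdot 18 - 33 = 144 - 33 = 111$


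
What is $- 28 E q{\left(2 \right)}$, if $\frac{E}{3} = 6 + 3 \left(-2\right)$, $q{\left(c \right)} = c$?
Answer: $0$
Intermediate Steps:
$E = 0$ ($E = 3 \left(6 + 3 \left(-2\right)\right) = 3 \left(6 - 6\right) = 3 \cdot 0 = 0$)
$- 28 E q{\left(2 \right)} = \left(-28\right) 0 \cdot 2 = 0 \cdot 2 = 0$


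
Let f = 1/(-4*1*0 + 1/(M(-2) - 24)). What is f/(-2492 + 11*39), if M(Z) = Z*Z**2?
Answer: 32/2063 ≈ 0.015511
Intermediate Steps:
M(Z) = Z**3
f = -32 (f = 1/(-4*1*0 + 1/((-2)**3 - 24)) = 1/(-4*0 + 1/(-8 - 24)) = 1/(0 + 1/(-32)) = 1/(0 - 1/32) = 1/(-1/32) = -32)
f/(-2492 + 11*39) = -32/(-2492 + 11*39) = -32/(-2492 + 429) = -32/(-2063) = -32*(-1/2063) = 32/2063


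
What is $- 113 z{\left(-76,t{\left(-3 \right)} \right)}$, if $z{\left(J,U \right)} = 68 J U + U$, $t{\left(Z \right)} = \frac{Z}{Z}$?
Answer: $583871$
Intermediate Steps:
$t{\left(Z \right)} = 1$
$z{\left(J,U \right)} = U + 68 J U$ ($z{\left(J,U \right)} = 68 J U + U = U + 68 J U$)
$- 113 z{\left(-76,t{\left(-3 \right)} \right)} = - 113 \cdot 1 \left(1 + 68 \left(-76\right)\right) = - 113 \cdot 1 \left(1 - 5168\right) = - 113 \cdot 1 \left(-5167\right) = \left(-113\right) \left(-5167\right) = 583871$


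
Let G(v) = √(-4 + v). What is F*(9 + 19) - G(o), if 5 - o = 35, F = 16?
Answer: 448 - I*√34 ≈ 448.0 - 5.831*I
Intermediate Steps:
o = -30 (o = 5 - 1*35 = 5 - 35 = -30)
F*(9 + 19) - G(o) = 16*(9 + 19) - √(-4 - 30) = 16*28 - √(-34) = 448 - I*√34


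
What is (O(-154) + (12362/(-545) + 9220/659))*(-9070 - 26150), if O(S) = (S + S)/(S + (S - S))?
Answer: 16929183312/71831 ≈ 2.3568e+5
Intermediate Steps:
O(S) = 2 (O(S) = (2*S)/(S + 0) = (2*S)/S = 2)
(O(-154) + (12362/(-545) + 9220/659))*(-9070 - 26150) = (2 + (12362/(-545) + 9220/659))*(-9070 - 26150) = (2 + (12362*(-1/545) + 9220*(1/659)))*(-35220) = (2 + (-12362/545 + 9220/659))*(-35220) = (2 - 3121658/359155)*(-35220) = -2403348/359155*(-35220) = 16929183312/71831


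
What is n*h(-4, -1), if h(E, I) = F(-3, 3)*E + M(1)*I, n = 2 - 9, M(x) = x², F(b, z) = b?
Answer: -77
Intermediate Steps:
n = -7
h(E, I) = I - 3*E (h(E, I) = -3*E + 1²*I = -3*E + 1*I = -3*E + I = I - 3*E)
n*h(-4, -1) = -7*(-1 - 3*(-4)) = -7*(-1 + 12) = -7*11 = -77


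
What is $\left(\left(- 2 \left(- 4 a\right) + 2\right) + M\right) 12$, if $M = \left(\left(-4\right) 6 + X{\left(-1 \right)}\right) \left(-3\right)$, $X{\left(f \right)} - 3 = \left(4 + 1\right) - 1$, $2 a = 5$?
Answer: $876$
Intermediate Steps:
$a = \frac{5}{2}$ ($a = \frac{1}{2} \cdot 5 = \frac{5}{2} \approx 2.5$)
$X{\left(f \right)} = 7$ ($X{\left(f \right)} = 3 + \left(\left(4 + 1\right) - 1\right) = 3 + \left(5 - 1\right) = 3 + 4 = 7$)
$M = 51$ ($M = \left(\left(-4\right) 6 + 7\right) \left(-3\right) = \left(-24 + 7\right) \left(-3\right) = \left(-17\right) \left(-3\right) = 51$)
$\left(\left(- 2 \left(- 4 a\right) + 2\right) + M\right) 12 = \left(\left(- 2 \left(\left(-4\right) \frac{5}{2}\right) + 2\right) + 51\right) 12 = \left(\left(\left(-2\right) \left(-10\right) + 2\right) + 51\right) 12 = \left(\left(20 + 2\right) + 51\right) 12 = \left(22 + 51\right) 12 = 73 \cdot 12 = 876$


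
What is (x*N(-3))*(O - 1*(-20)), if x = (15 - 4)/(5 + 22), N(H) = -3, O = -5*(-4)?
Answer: -440/9 ≈ -48.889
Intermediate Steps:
O = 20
x = 11/27 ≈ 0.40741
(x*N(-3))*(O - 1*(-20)) = ((11/27)*(-3))*(20 - 1*(-20)) = -11*(20 + 20)/9 = -11/9*40 = -440/9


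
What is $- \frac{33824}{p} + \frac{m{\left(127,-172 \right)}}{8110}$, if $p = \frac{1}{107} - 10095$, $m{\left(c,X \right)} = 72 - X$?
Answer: $\frac{3701876562}{1095016255} \approx 3.3807$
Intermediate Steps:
$p = - \frac{1080164}{107}$ ($p = \frac{1}{107} - 10095 = - \frac{1080164}{107} \approx -10095.0$)
$- \frac{33824}{p} + \frac{m{\left(127,-172 \right)}}{8110} = - \frac{33824}{- \frac{1080164}{107}} + \frac{72 - -172}{8110} = \left(-33824\right) \left(- \frac{107}{1080164}\right) + \left(72 + 172\right) \frac{1}{8110} = \frac{904792}{270041} + 244 \cdot \frac{1}{8110} = \frac{904792}{270041} + \frac{122}{4055} = \frac{3701876562}{1095016255}$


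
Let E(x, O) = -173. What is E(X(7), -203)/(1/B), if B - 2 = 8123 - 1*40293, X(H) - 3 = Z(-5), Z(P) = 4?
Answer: 5565064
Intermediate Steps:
X(H) = 7 (X(H) = 3 + 4 = 7)
B = -32168 (B = 2 + (8123 - 1*40293) = 2 + (8123 - 40293) = 2 - 32170 = -32168)
E(X(7), -203)/(1/B) = -173/(1/(-32168)) = -173/(-1/32168) = -173*(-32168) = 5565064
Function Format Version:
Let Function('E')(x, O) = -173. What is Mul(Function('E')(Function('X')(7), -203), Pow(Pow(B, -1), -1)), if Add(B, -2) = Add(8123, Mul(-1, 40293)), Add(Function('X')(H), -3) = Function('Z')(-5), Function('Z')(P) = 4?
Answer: 5565064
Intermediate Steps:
Function('X')(H) = 7 (Function('X')(H) = Add(3, 4) = 7)
B = -32168 (B = Add(2, Add(8123, Mul(-1, 40293))) = Add(2, Add(8123, -40293)) = Add(2, -32170) = -32168)
Mul(Function('E')(Function('X')(7), -203), Pow(Pow(B, -1), -1)) = Mul(-173, Pow(Pow(-32168, -1), -1)) = Mul(-173, Pow(Rational(-1, 32168), -1)) = Mul(-173, -32168) = 5565064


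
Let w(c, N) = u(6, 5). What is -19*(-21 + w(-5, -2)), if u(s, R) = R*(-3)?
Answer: 684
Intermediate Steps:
u(s, R) = -3*R
w(c, N) = -15 (w(c, N) = -3*5 = -15)
-19*(-21 + w(-5, -2)) = -19*(-21 - 15) = -19*(-36) = 684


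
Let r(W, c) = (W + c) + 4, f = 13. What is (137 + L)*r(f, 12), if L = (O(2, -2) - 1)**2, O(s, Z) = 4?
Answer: 4234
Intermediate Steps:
r(W, c) = 4 + W + c
L = 9 (L = (4 - 1)**2 = 3**2 = 9)
(137 + L)*r(f, 12) = (137 + 9)*(4 + 13 + 12) = 146*29 = 4234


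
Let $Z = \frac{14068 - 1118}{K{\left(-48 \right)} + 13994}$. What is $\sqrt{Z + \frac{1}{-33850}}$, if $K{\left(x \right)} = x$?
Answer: $\frac{11 \sqrt{17101633227954}}{47207210} \approx 0.96361$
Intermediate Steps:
$Z = \frac{6475}{6973}$ ($Z = \frac{14068 - 1118}{-48 + 13994} = \frac{12950}{13946} = 12950 \cdot \frac{1}{13946} = \frac{6475}{6973} \approx 0.92858$)
$\sqrt{Z + \frac{1}{-33850}} = \sqrt{\frac{6475}{6973} + \frac{1}{-33850}} = \sqrt{\frac{6475}{6973} - \frac{1}{33850}} = \sqrt{\frac{219171777}{236036050}} = \frac{11 \sqrt{17101633227954}}{47207210}$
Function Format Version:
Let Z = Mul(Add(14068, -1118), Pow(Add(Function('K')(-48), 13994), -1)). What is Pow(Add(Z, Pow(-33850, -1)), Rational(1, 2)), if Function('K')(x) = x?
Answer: Mul(Rational(11, 47207210), Pow(17101633227954, Rational(1, 2))) ≈ 0.96361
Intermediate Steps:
Z = Rational(6475, 6973) (Z = Mul(Add(14068, -1118), Pow(Add(-48, 13994), -1)) = Mul(12950, Pow(13946, -1)) = Mul(12950, Rational(1, 13946)) = Rational(6475, 6973) ≈ 0.92858)
Pow(Add(Z, Pow(-33850, -1)), Rational(1, 2)) = Pow(Add(Rational(6475, 6973), Pow(-33850, -1)), Rational(1, 2)) = Pow(Add(Rational(6475, 6973), Rational(-1, 33850)), Rational(1, 2)) = Pow(Rational(219171777, 236036050), Rational(1, 2)) = Mul(Rational(11, 47207210), Pow(17101633227954, Rational(1, 2)))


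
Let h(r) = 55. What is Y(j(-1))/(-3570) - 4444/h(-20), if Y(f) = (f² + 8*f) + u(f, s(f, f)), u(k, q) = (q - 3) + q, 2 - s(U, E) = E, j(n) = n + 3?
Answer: -16969/210 ≈ -80.805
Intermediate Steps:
j(n) = 3 + n
s(U, E) = 2 - E
u(k, q) = -3 + 2*q (u(k, q) = (-3 + q) + q = -3 + 2*q)
Y(f) = 1 + f² + 6*f (Y(f) = (f² + 8*f) + (-3 + 2*(2 - f)) = (f² + 8*f) + (-3 + (4 - 2*f)) = (f² + 8*f) + (1 - 2*f) = 1 + f² + 6*f)
Y(j(-1))/(-3570) - 4444/h(-20) = (1 + (3 - 1)² + 6*(3 - 1))/(-3570) - 4444/55 = (1 + 2² + 6*2)*(-1/3570) - 4444*1/55 = (1 + 4 + 12)*(-1/3570) - 404/5 = 17*(-1/3570) - 404/5 = -1/210 - 404/5 = -16969/210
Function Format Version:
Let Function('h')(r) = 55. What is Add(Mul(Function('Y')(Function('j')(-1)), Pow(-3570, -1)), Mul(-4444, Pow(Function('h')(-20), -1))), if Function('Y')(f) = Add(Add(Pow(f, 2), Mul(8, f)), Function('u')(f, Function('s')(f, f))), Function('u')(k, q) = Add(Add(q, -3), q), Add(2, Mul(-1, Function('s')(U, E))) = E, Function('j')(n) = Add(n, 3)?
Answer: Rational(-16969, 210) ≈ -80.805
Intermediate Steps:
Function('j')(n) = Add(3, n)
Function('s')(U, E) = Add(2, Mul(-1, E))
Function('u')(k, q) = Add(-3, Mul(2, q)) (Function('u')(k, q) = Add(Add(-3, q), q) = Add(-3, Mul(2, q)))
Function('Y')(f) = Add(1, Pow(f, 2), Mul(6, f)) (Function('Y')(f) = Add(Add(Pow(f, 2), Mul(8, f)), Add(-3, Mul(2, Add(2, Mul(-1, f))))) = Add(Add(Pow(f, 2), Mul(8, f)), Add(-3, Add(4, Mul(-2, f)))) = Add(Add(Pow(f, 2), Mul(8, f)), Add(1, Mul(-2, f))) = Add(1, Pow(f, 2), Mul(6, f)))
Add(Mul(Function('Y')(Function('j')(-1)), Pow(-3570, -1)), Mul(-4444, Pow(Function('h')(-20), -1))) = Add(Mul(Add(1, Pow(Add(3, -1), 2), Mul(6, Add(3, -1))), Pow(-3570, -1)), Mul(-4444, Pow(55, -1))) = Add(Mul(Add(1, Pow(2, 2), Mul(6, 2)), Rational(-1, 3570)), Mul(-4444, Rational(1, 55))) = Add(Mul(Add(1, 4, 12), Rational(-1, 3570)), Rational(-404, 5)) = Add(Mul(17, Rational(-1, 3570)), Rational(-404, 5)) = Add(Rational(-1, 210), Rational(-404, 5)) = Rational(-16969, 210)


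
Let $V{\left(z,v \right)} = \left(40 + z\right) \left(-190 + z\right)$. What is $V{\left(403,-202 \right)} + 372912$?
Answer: $467271$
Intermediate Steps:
$V{\left(z,v \right)} = \left(-190 + z\right) \left(40 + z\right)$
$V{\left(403,-202 \right)} + 372912 = \left(-7600 + 403^{2} - 60450\right) + 372912 = \left(-7600 + 162409 - 60450\right) + 372912 = 94359 + 372912 = 467271$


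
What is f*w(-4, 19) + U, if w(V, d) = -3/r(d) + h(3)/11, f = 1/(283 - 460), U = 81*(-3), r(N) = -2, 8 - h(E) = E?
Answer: -946285/3894 ≈ -243.01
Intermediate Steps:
h(E) = 8 - E
U = -243
f = -1/177 (f = 1/(-177) = -1/177 ≈ -0.0056497)
w(V, d) = 43/22 (w(V, d) = -3/(-2) + (8 - 1*3)/11 = -3*(-1/2) + (8 - 3)*(1/11) = 3/2 + 5*(1/11) = 3/2 + 5/11 = 43/22)
f*w(-4, 19) + U = -1/177*43/22 - 243 = -43/3894 - 243 = -946285/3894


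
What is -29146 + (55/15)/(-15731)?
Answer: -1375487189/47193 ≈ -29146.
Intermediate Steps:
-29146 + (55/15)/(-15731) = -29146 + ((1/15)*55)*(-1/15731) = -29146 + (11/3)*(-1/15731) = -29146 - 11/47193 = -1375487189/47193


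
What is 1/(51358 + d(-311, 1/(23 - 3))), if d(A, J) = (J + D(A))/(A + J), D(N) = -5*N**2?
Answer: 2073/109689167 ≈ 1.8899e-5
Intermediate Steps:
d(A, J) = (J - 5*A**2)/(A + J)
1/(51358 + d(-311, 1/(23 - 3))) = 1/(51358 + (1/(23 - 3) - 5*(-311)**2)/(-311 + 1/(23 - 3))) = 1/(51358 + (1/20 - 5*96721)/(-311 + 1/20)) = 1/(51358 + (1/20 - 483605)/(-311 + 1/20)) = 1/(51358 - 9672099/20/(-6219/20)) = 1/(51358 - 20/6219*(-9672099/20)) = 1/(51358 + 3224033/2073) = 1/(109689167/2073) = 2073/109689167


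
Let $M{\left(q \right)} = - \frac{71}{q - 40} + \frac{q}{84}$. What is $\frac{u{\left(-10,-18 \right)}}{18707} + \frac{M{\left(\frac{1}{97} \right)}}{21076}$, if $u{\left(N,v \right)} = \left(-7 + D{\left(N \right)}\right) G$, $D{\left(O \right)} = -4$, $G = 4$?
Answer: $- \frac{9419966249021}{4153764605438448} \approx -0.0022678$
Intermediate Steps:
$u{\left(N,v \right)} = -44$ ($u{\left(N,v \right)} = \left(-7 - 4\right) 4 = \left(-11\right) 4 = -44$)
$M{\left(q \right)} = - \frac{71}{-40 + q} + \frac{q}{84}$ ($M{\left(q \right)} = - \frac{71}{-40 + q} + q \frac{1}{84} = - \frac{71}{-40 + q} + \frac{q}{84}$)
$\frac{u{\left(-10,-18 \right)}}{18707} + \frac{M{\left(\frac{1}{97} \right)}}{21076} = - \frac{44}{18707} + \frac{\frac{1}{84} \frac{1}{-40 + \frac{1}{97}} \left(-5964 + \left(\frac{1}{97}\right)^{2} - \frac{40}{97}\right)}{21076} = \left(-44\right) \frac{1}{18707} + \frac{-5964 + \left(\frac{1}{97}\right)^{2} - \frac{40}{97}}{84 \left(-40 + \frac{1}{97}\right)} \frac{1}{21076} = - \frac{44}{18707} + \frac{-5964 + \frac{1}{9409} - \frac{40}{97}}{84 \left(- \frac{3879}{97}\right)} \frac{1}{21076} = - \frac{44}{18707} + \frac{1}{84} \left(- \frac{97}{3879}\right) \left(- \frac{56119155}{9409}\right) \frac{1}{21076} = - \frac{44}{18707} + \frac{18706385}{10535364} \cdot \frac{1}{21076} = - \frac{44}{18707} + \frac{18706385}{222043331664} = - \frac{9419966249021}{4153764605438448}$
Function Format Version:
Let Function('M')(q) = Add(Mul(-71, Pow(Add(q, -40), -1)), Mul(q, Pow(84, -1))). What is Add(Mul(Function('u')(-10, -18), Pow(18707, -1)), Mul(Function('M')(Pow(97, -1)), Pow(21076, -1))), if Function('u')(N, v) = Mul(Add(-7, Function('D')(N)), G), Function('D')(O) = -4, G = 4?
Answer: Rational(-9419966249021, 4153764605438448) ≈ -0.0022678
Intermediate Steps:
Function('u')(N, v) = -44 (Function('u')(N, v) = Mul(Add(-7, -4), 4) = Mul(-11, 4) = -44)
Function('M')(q) = Add(Mul(-71, Pow(Add(-40, q), -1)), Mul(Rational(1, 84), q)) (Function('M')(q) = Add(Mul(-71, Pow(Add(-40, q), -1)), Mul(q, Rational(1, 84))) = Add(Mul(-71, Pow(Add(-40, q), -1)), Mul(Rational(1, 84), q)))
Add(Mul(Function('u')(-10, -18), Pow(18707, -1)), Mul(Function('M')(Pow(97, -1)), Pow(21076, -1))) = Add(Mul(-44, Pow(18707, -1)), Mul(Mul(Rational(1, 84), Pow(Add(-40, Pow(97, -1)), -1), Add(-5964, Pow(Pow(97, -1), 2), Mul(-40, Pow(97, -1)))), Pow(21076, -1))) = Add(Mul(-44, Rational(1, 18707)), Mul(Mul(Rational(1, 84), Pow(Add(-40, Rational(1, 97)), -1), Add(-5964, Pow(Rational(1, 97), 2), Mul(-40, Rational(1, 97)))), Rational(1, 21076))) = Add(Rational(-44, 18707), Mul(Mul(Rational(1, 84), Pow(Rational(-3879, 97), -1), Add(-5964, Rational(1, 9409), Rational(-40, 97))), Rational(1, 21076))) = Add(Rational(-44, 18707), Mul(Mul(Rational(1, 84), Rational(-97, 3879), Rational(-56119155, 9409)), Rational(1, 21076))) = Add(Rational(-44, 18707), Mul(Rational(18706385, 10535364), Rational(1, 21076))) = Add(Rational(-44, 18707), Rational(18706385, 222043331664)) = Rational(-9419966249021, 4153764605438448)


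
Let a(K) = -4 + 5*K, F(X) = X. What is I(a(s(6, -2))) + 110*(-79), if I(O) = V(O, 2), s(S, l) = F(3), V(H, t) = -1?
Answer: -8691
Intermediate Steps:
s(S, l) = 3
I(O) = -1
I(a(s(6, -2))) + 110*(-79) = -1 + 110*(-79) = -1 - 8690 = -8691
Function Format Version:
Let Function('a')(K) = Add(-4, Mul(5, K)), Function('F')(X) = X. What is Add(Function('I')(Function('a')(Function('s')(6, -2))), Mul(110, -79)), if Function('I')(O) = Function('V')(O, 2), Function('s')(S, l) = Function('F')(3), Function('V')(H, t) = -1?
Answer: -8691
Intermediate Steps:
Function('s')(S, l) = 3
Function('I')(O) = -1
Add(Function('I')(Function('a')(Function('s')(6, -2))), Mul(110, -79)) = Add(-1, Mul(110, -79)) = Add(-1, -8690) = -8691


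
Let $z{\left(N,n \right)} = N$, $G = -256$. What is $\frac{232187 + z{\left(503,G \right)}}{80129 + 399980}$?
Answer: $\frac{232690}{480109} \approx 0.48466$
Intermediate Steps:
$\frac{232187 + z{\left(503,G \right)}}{80129 + 399980} = \frac{232187 + 503}{80129 + 399980} = \frac{232690}{480109}$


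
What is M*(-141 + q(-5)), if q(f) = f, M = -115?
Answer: 16790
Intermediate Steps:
M*(-141 + q(-5)) = -115*(-141 - 5) = -115*(-146) = 16790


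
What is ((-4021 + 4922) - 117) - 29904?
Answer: -29120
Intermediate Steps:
((-4021 + 4922) - 117) - 29904 = (901 - 117) - 29904 = 784 - 29904 = -29120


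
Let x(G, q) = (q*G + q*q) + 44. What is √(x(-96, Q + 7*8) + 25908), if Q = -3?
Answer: √23673 ≈ 153.86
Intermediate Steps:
x(G, q) = 44 + q² + G*q (x(G, q) = (G*q + q²) + 44 = (q² + G*q) + 44 = 44 + q² + G*q)
√(x(-96, Q + 7*8) + 25908) = √((44 + (-3 + 7*8)² - 96*(-3 + 7*8)) + 25908) = √((44 + (-3 + 56)² - 96*(-3 + 56)) + 25908) = √((44 + 53² - 96*53) + 25908) = √((44 + 2809 - 5088) + 25908) = √(-2235 + 25908) = √23673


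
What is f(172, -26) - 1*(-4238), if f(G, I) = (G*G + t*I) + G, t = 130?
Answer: 30614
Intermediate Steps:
f(G, I) = G + G**2 + 130*I (f(G, I) = (G*G + 130*I) + G = (G**2 + 130*I) + G = G + G**2 + 130*I)
f(172, -26) - 1*(-4238) = (172 + 172**2 + 130*(-26)) - 1*(-4238) = (172 + 29584 - 3380) + 4238 = 26376 + 4238 = 30614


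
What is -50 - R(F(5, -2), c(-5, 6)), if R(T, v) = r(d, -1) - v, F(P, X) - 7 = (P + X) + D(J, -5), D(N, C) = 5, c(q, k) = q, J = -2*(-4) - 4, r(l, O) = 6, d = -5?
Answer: -61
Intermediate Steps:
J = 4 (J = 8 - 4 = 4)
F(P, X) = 12 + P + X (F(P, X) = 7 + ((P + X) + 5) = 7 + (5 + P + X) = 12 + P + X)
R(T, v) = 6 - v
-50 - R(F(5, -2), c(-5, 6)) = -50 - (6 - 1*(-5)) = -50 - (6 + 5) = -50 - 1*11 = -50 - 11 = -61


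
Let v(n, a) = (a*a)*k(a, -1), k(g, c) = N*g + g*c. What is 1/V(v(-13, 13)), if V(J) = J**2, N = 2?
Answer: 1/4826809 ≈ 2.0718e-7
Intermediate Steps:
k(g, c) = 2*g + c*g (k(g, c) = 2*g + g*c = 2*g + c*g)
v(n, a) = a**3 (v(n, a) = (a*a)*(a*(2 - 1)) = a**2*(a*1) = a**2*a = a**3)
1/V(v(-13, 13)) = 1/((13**3)**2) = 1/(2197**2) = 1/4826809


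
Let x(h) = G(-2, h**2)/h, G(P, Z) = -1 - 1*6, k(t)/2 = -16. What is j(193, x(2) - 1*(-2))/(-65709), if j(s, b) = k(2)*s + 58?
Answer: 874/9387 ≈ 0.093107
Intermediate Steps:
k(t) = -32 (k(t) = 2*(-16) = -32)
G(P, Z) = -7 (G(P, Z) = -1 - 6 = -7)
x(h) = -7/h
j(s, b) = 58 - 32*s (j(s, b) = -32*s + 58 = 58 - 32*s)
j(193, x(2) - 1*(-2))/(-65709) = (58 - 32*193)/(-65709) = (58 - 6176)*(-1/65709) = -6118*(-1/65709) = 874/9387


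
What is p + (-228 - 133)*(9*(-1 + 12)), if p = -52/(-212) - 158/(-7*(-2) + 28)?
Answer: -39781421/1113 ≈ -35743.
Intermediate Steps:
p = -3914/1113 (p = -52*(-1/212) - 158/(14 + 28) = 13/53 - 158/42 = 13/53 - 158*1/42 = 13/53 - 79/21 = -3914/1113 ≈ -3.5166)
p + (-228 - 133)*(9*(-1 + 12)) = -3914/1113 + (-228 - 133)*(9*(-1 + 12)) = -3914/1113 - 3249*11 = -3914/1113 - 361*99 = -3914/1113 - 35739 = -39781421/1113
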